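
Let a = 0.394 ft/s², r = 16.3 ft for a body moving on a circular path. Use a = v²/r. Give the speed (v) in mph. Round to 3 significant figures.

1.73 mph

Rearranging a = v²/r for v: v = √(a·r).
a = 0.394 ft/s² = 0.1201 m/s²; r = 16.3 ft = 4.968 m.
v = 0.7724 m/s
0.7724 m/s × (1 mph / 0.4470 m/s) = 1.728 mph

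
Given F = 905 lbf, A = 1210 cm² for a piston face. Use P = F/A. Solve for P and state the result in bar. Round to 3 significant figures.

0.333 bar

P is given directly by: P = F/A.
F = 905 lbf = 4026 N; A = 1210 cm² = 0.1210 m².
P = 33270 Pa
33270 Pa × (1 bar / 1.000×10^5 Pa) = 0.3327 bar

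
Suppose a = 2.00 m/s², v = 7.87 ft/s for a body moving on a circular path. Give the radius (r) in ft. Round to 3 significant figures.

Solving a = v²/r for r: r = v²/a.
a = 2.00 m/s²; v = 7.87 ft/s = 2.399 m/s.
r = 2.877 m
2.877 m × (1 ft / 0.3048 m) = 9.439 ft

9.44 ft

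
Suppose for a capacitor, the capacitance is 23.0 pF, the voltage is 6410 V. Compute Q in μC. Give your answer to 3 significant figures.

0.147 μC

Rearranging: Q = CV.
C = 23.0 pF = 2.300×10^-11 F; V = 6410 V.
Q = 1.474×10^-7 C
1.474×10^-7 C × (1 μC / 1.000×10^-6 C) = 0.1474 μC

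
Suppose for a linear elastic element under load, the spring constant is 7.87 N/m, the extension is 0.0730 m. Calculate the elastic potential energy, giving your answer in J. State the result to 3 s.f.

U is given directly by: U = ½kx².
k = 7.87 N/m; x = 0.0730 m.
U = 0.02097 J  (the unit combination reduces to kg·m²/s² = J)

0.0210 J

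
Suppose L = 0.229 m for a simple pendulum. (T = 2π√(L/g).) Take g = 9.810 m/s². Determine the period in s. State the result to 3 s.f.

0.960 s

T is given directly by: T = 2π√(L/g).
L = 0.229 m; g = 9.810 m/s².
T = 0.9600 s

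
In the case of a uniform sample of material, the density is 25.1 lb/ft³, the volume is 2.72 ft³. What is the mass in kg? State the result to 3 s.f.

Rearranging: m = ρV.
ρ = 25.1 lb/ft³ = 402.1 kg/m³; V = 2.72 ft³ = 0.07702 m³.
m = 30.97 kg

31.0 kg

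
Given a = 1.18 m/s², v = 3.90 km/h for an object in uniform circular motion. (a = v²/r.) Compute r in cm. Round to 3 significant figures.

99.5 cm

Rearranging: r = v²/a.
a = 1.18 m/s²; v = 3.90 km/h = 1.083 m/s.
r = 0.9946 m
0.9946 m × (1 cm / 0.01000 m) = 99.46 cm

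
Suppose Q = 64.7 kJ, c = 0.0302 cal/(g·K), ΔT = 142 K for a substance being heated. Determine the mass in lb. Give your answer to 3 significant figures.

Rearranging: m = Q/(c·ΔT).
Q = 64.7 kJ = 64700 J; c = 0.0302 cal/(g·K) = 126.4 J/(kg·K); ΔT = 142 K.
m = 3.606 kg
3.606 kg × (1 lb / 0.4536 kg) = 7.950 lb

7.95 lb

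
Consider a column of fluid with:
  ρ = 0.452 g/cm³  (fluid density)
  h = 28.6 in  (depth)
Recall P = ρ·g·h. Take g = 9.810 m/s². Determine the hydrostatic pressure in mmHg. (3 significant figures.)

P is given directly by: P = ρgh.
ρ = 0.452 g/cm³ = 452.0 kg/m³; h = 28.6 in = 0.7264 m; g = 9.810 m/s².
P = 3221 Pa
3221 Pa × (1 mmHg / 133.3 Pa) = 24.16 mmHg

24.2 mmHg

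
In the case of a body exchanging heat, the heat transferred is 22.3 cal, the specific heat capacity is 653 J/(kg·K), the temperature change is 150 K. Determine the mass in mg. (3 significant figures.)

953 mg

Solving Q = m·c·ΔT for m: m = Q/(c·ΔT).
Q = 22.3 cal = 93.30 J; c = 653 J/(kg·K); ΔT = 150 K.
m = 9.526×10^-4 kg
9.526×10^-4 kg × (1 mg / 1.000×10^-6 kg) = 952.6 mg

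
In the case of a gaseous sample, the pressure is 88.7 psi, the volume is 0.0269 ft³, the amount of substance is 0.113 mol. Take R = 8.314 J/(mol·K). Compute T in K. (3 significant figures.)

Rearranging PV = nRT for T: T = PV/(nR).
P = 88.7 psi = 6.116×10^5 Pa; V = 0.0269 ft³ = 7.617×10^-4 m³; n = 0.113 mol; R = 8.314 J/(mol·K).
T = 495.9 K

496 K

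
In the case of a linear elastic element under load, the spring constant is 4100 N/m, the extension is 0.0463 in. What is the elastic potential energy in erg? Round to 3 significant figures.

28400 erg

Directly: U = ½kx².
k = 4100 N/m; x = 0.0463 in = 0.001176 m.
U = 0.002835 J  (the unit combination reduces to kg·m²/s² = J)
0.002835 J × (1 erg / 1.000×10^-7 J) = 28352 erg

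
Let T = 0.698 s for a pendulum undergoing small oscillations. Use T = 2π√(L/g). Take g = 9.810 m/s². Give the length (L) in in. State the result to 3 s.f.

Rearranging: L = g·(T/2π)².
T = 0.698 s; g = 9.810 m/s².
L = 0.1211 m
0.1211 m × (1 in / 0.02540 m) = 4.766 in

4.77 in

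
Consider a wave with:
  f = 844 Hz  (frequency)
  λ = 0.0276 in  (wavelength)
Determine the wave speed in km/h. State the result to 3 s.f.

2.13 km/h

Directly: v = fλ.
f = 844 Hz; λ = 0.0276 in = 7.010×10^-4 m.
v = 0.5917 m/s
0.5917 m/s × (1 km/h / 0.2778 m/s) = 2.130 km/h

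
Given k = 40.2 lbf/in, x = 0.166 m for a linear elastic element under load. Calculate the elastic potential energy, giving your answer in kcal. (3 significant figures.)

0.0232 kcal

Directly: U = ½kx².
k = 40.2 lbf/in = 7040 N/m; x = 0.166 m.
U = 97.00 J  (the unit combination reduces to kg·m²/s² = J)
97.00 J × (1 kcal / 4184 J) = 0.02318 kcal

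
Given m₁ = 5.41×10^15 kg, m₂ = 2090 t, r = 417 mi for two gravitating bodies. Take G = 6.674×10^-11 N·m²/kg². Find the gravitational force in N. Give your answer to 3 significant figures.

1.68 N

Directly: F = Gm₁m₂/r².
m₁ = 5.41×10^15 kg; m₂ = 2090 t = 2.090×10^6 kg; r = 417 mi = 6.711×10^5 m; G = 6.674×10^-11 N·m²/kg².
F = 1.676 N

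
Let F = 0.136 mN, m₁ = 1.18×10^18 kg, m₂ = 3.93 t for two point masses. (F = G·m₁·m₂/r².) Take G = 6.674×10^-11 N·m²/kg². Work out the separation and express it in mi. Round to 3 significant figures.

29600 mi

Solving F = G·m₁·m₂/r² for r: r = √(G·m₁m₂/F).
F = 0.136 mN = 1.360×10^-4 N; m₁ = 1.18×10^18 kg; m₂ = 3.93 t = 3930 kg; G = 6.674×10^-11 N·m²/kg².
r = 4.770×10^7 m
4.770×10^7 m × (1 mi / 1609 m) = 29642 mi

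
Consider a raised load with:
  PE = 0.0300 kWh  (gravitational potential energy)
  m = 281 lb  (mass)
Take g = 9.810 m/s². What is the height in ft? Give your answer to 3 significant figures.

Solving PE = m·g·h for h: h = PE/(m·g).
PE = 0.0300 kWh = 1.080×10^5 J; m = 281 lb = 127.5 kg; g = 9.810 m/s².
h = 86.37 m
86.37 m × (1 ft / 0.3048 m) = 283.4 ft

283 ft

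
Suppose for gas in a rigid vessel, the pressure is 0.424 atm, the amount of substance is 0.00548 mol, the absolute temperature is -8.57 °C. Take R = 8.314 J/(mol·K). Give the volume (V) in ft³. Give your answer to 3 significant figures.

Solving PV = nRT for V: V = nRT/P.
P = 0.424 atm = 42962 Pa; n = 0.00548 mol; T = -8.57 °C = 264.6 K; R = 8.314 J/(mol·K).
V = 2.806×10^-4 m³
2.806×10^-4 m³ × (1 ft³ / 0.02832 m³) = 0.009909 ft³

0.00991 ft³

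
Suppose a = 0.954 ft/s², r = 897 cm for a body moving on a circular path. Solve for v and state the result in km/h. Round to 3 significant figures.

Solving a = v²/r for v: v = √(a·r).
a = 0.954 ft/s² = 0.2908 m/s²; r = 897 cm = 8.970 m.
v = 1.615 m/s
1.615 m/s × (1 km/h / 0.2778 m/s) = 5.814 km/h

5.81 km/h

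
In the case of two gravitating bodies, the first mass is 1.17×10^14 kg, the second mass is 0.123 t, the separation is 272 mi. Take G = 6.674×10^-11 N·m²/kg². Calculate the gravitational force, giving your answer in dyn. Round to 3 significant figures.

From Newton's law of gravitation: F = Gm₁m₂/r².
m₁ = 1.17×10^14 kg; m₂ = 0.123 t = 123.0 kg; r = 272 mi = 4.377×10^5 m; G = 6.674×10^-11 N·m²/kg².
F = 5.012×10^-6 N  (the unit combination reduces to kg·m/s² = N)
5.012×10^-6 N × (1 dyn / 1.000×10^-5 N) = 0.5012 dyn

0.501 dyn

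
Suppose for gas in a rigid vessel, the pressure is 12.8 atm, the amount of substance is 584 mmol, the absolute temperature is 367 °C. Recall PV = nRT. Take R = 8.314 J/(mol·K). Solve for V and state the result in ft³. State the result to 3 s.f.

Rearranging PV = nRT for V: V = nRT/P.
P = 12.8 atm = 1.297×10^6 Pa; n = 584 mmol = 0.5840 mol; T = 367 °C = 640.1 K; R = 8.314 J/(mol·K).
V = 0.002397 m³
0.002397 m³ × (1 ft³ / 0.02832 m³) = 0.08463 ft³

0.0846 ft³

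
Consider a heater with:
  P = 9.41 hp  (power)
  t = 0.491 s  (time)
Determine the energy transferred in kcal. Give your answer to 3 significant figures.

0.823 kcal

Rearranging P = W/t for W: W = P·t.
P = 9.41 hp = 7017 W; t = 0.491 s.
W = 3445 J
3445 J × (1 kcal / 4184 J) = 0.8235 kcal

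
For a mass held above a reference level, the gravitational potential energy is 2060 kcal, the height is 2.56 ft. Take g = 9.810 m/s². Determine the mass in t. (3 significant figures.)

1130 t

Rearranging: m = PE/(g·h).
PE = 2060 kcal = 8.619×10^6 J; h = 2.56 ft = 0.7803 m; g = 9.810 m/s².
m = 1.126×10^6 kg
1.126×10^6 kg × (1 t / 1000 kg) = 1126 t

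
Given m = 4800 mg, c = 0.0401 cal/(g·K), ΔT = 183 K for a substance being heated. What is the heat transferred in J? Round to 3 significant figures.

Q is given directly by: Q = mcΔT.
m = 4800 mg = 0.004800 kg; c = 0.0401 cal/(g·K) = 167.8 J/(kg·K); ΔT = 183 K.
Q = 147.4 J  (the unit combination reduces to kg·m²/s² = J)

147 J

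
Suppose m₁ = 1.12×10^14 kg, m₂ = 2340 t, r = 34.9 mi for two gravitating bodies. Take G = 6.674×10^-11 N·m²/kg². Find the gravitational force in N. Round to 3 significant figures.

5.54 N

From Newton's law of gravitation: F = Gm₁m₂/r².
m₁ = 1.12×10^14 kg; m₂ = 2340 t = 2.340×10^6 kg; r = 34.9 mi = 56166 m; G = 6.674×10^-11 N·m²/kg².
F = 5.545 N  (the unit combination reduces to kg·m/s² = N)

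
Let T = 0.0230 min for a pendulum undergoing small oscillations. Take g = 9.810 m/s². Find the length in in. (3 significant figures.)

Rearranging T = 2π√(L/g) for L: L = g·(T/2π)².
T = 0.0230 min = 1.380 s; g = 9.810 m/s².
L = 0.4732 m
0.4732 m × (1 in / 0.02540 m) = 18.63 in

18.6 in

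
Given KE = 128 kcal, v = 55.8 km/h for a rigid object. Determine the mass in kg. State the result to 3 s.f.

Rearranging KE = ½mv² for m: m = 2·KE/v².
KE = 128 kcal = 5.356×10^5 J; v = 55.8 km/h = 15.50 m/s.
m = 4458 kg

4460 kg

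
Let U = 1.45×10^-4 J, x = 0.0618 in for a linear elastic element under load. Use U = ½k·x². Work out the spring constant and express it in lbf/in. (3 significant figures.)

0.672 lbf/in

Solving U = ½k·x² for k: k = 2U/x².
U = 1.45×10^-4 J; x = 0.0618 in = 0.001570 m.
k = 117.7 N/m
117.7 N/m × (1 lbf/in / 175.1 N/m) = 0.6720 lbf/in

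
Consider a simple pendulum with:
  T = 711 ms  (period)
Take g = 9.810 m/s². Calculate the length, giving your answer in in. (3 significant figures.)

4.95 in

Rearranging T = 2π√(L/g) for L: L = g·(T/2π)².
T = 711 ms = 0.7110 s; g = 9.810 m/s².
L = 0.1256 m
0.1256 m × (1 in / 0.02540 m) = 4.946 in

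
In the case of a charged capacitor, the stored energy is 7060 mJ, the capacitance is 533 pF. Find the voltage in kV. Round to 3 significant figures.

Solving E = ½C·V² for V: V = √(2E/C).
E = 7060 mJ = 7.060 J; C = 533 pF = 5.330×10^-10 F.
V = 1.628×10^5 V
1.628×10^5 V × (1 kV / 1000 V) = 162.8 kV

163 kV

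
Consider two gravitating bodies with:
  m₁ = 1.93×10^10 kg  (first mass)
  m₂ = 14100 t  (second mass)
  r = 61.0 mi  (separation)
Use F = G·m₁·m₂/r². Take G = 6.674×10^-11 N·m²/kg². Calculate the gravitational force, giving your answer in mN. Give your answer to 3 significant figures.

Directly: F = Gm₁m₂/r².
m₁ = 1.93×10^10 kg; m₂ = 14100 t = 1.410×10^7 kg; r = 61.0 mi = 98170 m; G = 6.674×10^-11 N·m²/kg².
F = 0.001885 N
0.001885 N × (1 mN / 0.001000 N) = 1.885 mN

1.88 mN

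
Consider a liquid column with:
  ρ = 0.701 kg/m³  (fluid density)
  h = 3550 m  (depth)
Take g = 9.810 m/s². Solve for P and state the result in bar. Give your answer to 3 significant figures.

Directly: P = ρgh.
ρ = 0.701 kg/m³; h = 3550 m; g = 9.810 m/s².
P = 24413 Pa
24413 Pa × (1 bar / 1.000×10^5 Pa) = 0.2441 bar

0.244 bar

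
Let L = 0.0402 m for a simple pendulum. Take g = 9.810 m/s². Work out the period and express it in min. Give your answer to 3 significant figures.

0.00670 min

T is given directly by: T = 2π√(L/g).
L = 0.0402 m; g = 9.810 m/s².
T = 0.4022 s
0.4022 s × (1 min / 60.00 s) = 0.006704 min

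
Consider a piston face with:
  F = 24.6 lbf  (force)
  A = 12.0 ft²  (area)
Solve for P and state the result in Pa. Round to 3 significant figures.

Directly: P = F/A.
F = 24.6 lbf = 109.4 N; A = 12.0 ft² = 1.115 m².
P = 98.15 Pa

98.2 Pa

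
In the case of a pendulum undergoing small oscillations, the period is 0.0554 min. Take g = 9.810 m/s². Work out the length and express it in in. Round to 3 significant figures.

108 in

Rearranging: L = g·(T/2π)².
T = 0.0554 min = 3.324 s; g = 9.810 m/s².
L = 2.746 m
2.746 m × (1 in / 0.02540 m) = 108.1 in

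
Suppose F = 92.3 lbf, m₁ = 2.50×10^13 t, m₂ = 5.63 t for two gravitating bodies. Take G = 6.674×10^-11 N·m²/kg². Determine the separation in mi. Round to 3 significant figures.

2.97 mi

From Newton's law of gravitation: r = √(G·m₁m₂/F).
F = 92.3 lbf = 410.6 N; m₁ = 2.50×10^13 t = 2.500×10^16 kg; m₂ = 5.63 t = 5630 kg; G = 6.674×10^-11 N·m²/kg².
r = 4783 m
4783 m × (1 mi / 1609 m) = 2.972 mi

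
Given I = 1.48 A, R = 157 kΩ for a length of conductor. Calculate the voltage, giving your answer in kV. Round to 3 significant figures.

232 kV

Directly: V = IR.
I = 1.48 A; R = 157 kΩ = 1.570×10^5 Ω.
V = 2.324×10^5 V  (the unit combination reduces to kg·m²/(A·s³) = V)
2.324×10^5 V × (1 kV / 1000 V) = 232.4 kV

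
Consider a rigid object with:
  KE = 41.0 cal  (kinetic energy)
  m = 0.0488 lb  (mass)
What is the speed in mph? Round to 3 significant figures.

Solving KE = ½mv² for v: v = √(2·KE/m).
KE = 41.0 cal = 171.5 J; m = 0.0488 lb = 0.02214 kg.
v = 124.5 m/s
124.5 m/s × (1 mph / 0.4470 m/s) = 278.5 mph

278 mph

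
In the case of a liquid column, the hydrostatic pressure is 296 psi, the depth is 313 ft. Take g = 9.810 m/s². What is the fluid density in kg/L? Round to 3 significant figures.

Rearranging P = ρ·g·h for ρ: ρ = P/(g·h).
P = 296 psi = 2.041×10^6 Pa; h = 313 ft = 95.40 m; g = 9.810 m/s².
ρ = 2181 kg/m³
2181 kg/m³ × (1 kg/L / 1000 kg/m³) = 2.181 kg/L

2.18 kg/L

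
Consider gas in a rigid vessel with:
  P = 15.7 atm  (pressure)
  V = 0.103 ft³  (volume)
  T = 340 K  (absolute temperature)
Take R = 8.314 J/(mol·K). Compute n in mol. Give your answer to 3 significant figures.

From the ideal-gas law: n = PV/(RT).
P = 15.7 atm = 1.591×10^6 Pa; V = 0.103 ft³ = 0.002917 m³; T = 340 K; R = 8.314 J/(mol·K).
n = 1.641 mol

1.64 mol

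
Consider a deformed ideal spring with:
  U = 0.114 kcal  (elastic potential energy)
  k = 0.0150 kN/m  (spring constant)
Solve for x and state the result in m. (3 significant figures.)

Solving U = ½k·x² for x: x = √(2U/k).
U = 0.114 kcal = 477.0 J; k = 0.0150 kN/m = 15.00 N/m.
x = 7.975 m

7.97 m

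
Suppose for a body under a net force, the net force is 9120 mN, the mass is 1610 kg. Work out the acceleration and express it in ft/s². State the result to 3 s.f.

From Newton's second law: a = F/m.
F = 9120 mN = 9.120 N; m = 1610 kg.
a = 0.005665 m/s²
0.005665 m/s² × (1 ft/s² / 0.3048 m/s²) = 0.01858 ft/s²

0.0186 ft/s²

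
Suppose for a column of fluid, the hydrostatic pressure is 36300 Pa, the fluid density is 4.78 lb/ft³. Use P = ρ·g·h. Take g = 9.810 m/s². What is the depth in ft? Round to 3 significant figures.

159 ft

Solving P = ρ·g·h for h: h = P/(ρ·g).
P = 36300 Pa; ρ = 4.78 lb/ft³ = 76.57 kg/m³; g = 9.810 m/s².
h = 48.33 m
48.33 m × (1 ft / 0.3048 m) = 158.6 ft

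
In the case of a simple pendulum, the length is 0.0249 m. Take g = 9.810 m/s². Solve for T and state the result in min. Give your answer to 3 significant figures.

0.00528 min

Directly: T = 2π√(L/g).
L = 0.0249 m; g = 9.810 m/s².
T = 0.3166 s
0.3166 s × (1 min / 60.00 s) = 0.005276 min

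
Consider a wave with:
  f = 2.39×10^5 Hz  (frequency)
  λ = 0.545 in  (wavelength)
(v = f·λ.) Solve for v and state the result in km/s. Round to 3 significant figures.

3.31 km/s

v is given directly by: v = fλ.
f = 2.39×10^5 Hz; λ = 0.545 in = 0.01384 m.
v = 3308 m/s
3308 m/s × (1 km/s / 1000 m/s) = 3.308 km/s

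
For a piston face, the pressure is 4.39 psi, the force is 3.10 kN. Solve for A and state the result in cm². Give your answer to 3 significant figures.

Rearranging P = F/A for A: A = F/P.
P = 4.39 psi = 30268 Pa; F = 3.10 kN = 3100 N.
A = 0.1024 m²
0.1024 m² × (1 cm² / 1.000×10^-4 m²) = 1024 cm²

1020 cm²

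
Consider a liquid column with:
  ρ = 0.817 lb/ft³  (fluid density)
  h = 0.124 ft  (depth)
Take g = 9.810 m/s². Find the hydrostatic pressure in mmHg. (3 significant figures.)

P is given directly by: P = ρgh.
ρ = 0.817 lb/ft³ = 13.09 kg/m³; h = 0.124 ft = 0.03780 m; g = 9.810 m/s².
P = 4.852 Pa
4.852 Pa × (1 mmHg / 133.3 Pa) = 0.03640 mmHg

0.0364 mmHg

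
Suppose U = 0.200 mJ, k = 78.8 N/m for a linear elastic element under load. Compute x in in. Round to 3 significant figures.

Rearranging U = ½k·x² for x: x = √(2U/k).
U = 0.200 mJ = 2.000×10^-4 J; k = 78.8 N/m.
x = 0.002253 m
0.002253 m × (1 in / 0.02540 m) = 0.08870 in

0.0887 in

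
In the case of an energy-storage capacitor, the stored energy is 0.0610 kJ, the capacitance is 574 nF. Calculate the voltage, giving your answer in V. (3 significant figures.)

14600 V

Rearranging E = ½C·V² for V: V = √(2E/C).
E = 0.0610 kJ = 61.00 J; C = 574 nF = 5.740×10^-7 F.
V = 14579 V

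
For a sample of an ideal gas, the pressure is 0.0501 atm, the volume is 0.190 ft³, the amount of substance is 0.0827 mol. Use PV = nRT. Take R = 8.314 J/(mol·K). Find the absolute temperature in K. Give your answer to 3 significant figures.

39.7 K

Solving PV = nRT for T: T = PV/(nR).
P = 0.0501 atm = 5076 Pa; V = 0.190 ft³ = 0.005380 m³; n = 0.0827 mol; R = 8.314 J/(mol·K).
T = 39.72 K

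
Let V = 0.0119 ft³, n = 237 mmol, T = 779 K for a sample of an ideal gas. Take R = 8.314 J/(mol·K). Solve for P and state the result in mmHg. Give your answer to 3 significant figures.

From the ideal-gas law: P = nRT/V.
V = 0.0119 ft³ = 3.370×10^-4 m³; n = 237 mmol = 0.2370 mol; T = 779 K; R = 8.314 J/(mol·K).
P = 4.555×10^6 Pa
4.555×10^6 Pa × (1 mmHg / 133.3 Pa) = 34167 mmHg

34200 mmHg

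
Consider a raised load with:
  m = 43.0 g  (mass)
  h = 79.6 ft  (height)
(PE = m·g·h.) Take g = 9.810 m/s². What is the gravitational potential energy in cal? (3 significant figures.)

2.45 cal

PE is given directly by: PE = mgh.
m = 43.0 g = 0.04300 kg; h = 79.6 ft = 24.26 m; g = 9.810 m/s².
PE = 10.23 J
10.23 J × (1 cal / 4.184 J) = 2.446 cal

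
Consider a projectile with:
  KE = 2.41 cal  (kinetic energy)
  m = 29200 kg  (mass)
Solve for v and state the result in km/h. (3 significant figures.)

Rearranging: v = √(2·KE/m).
KE = 2.41 cal = 10.08 J; m = 29200 kg.
v = 0.02628 m/s
0.02628 m/s × (1 km/h / 0.2778 m/s) = 0.09461 km/h

0.0946 km/h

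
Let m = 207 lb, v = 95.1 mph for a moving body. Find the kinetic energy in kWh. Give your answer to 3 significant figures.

0.0236 kWh

Directly: KE = ½mv².
m = 207 lb = 93.89 kg; v = 95.1 mph = 42.51 m/s.
KE = 84852 J  (the unit combination reduces to kg·m²/s² = J)
84852 J × (1 kWh / 3.600×10^6 J) = 0.02357 kWh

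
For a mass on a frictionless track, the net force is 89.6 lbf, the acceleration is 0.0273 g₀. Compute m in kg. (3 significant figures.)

1490 kg

Rearranging F = m·a for m: m = F/a.
F = 89.6 lbf = 398.6 N; a = 0.0273 g₀ = 0.2677 m/s².
m = 1489 kg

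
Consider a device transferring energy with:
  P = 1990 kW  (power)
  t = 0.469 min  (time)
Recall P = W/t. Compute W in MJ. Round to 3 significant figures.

Rearranging: W = P·t.
P = 1990 kW = 1.990×10^6 W; t = 0.469 min = 28.14 s.
W = 5.600×10^7 J
5.600×10^7 J × (1 MJ / 1.000×10^6 J) = 56.00 MJ

56.0 MJ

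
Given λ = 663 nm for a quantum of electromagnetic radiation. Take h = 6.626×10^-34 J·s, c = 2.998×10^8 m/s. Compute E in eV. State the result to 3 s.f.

1.87 eV

E is given directly by: E = hc/λ.
λ = 663 nm = 6.630×10^-7 m; h = 6.626×10^-34 J·s; c = 2.998×10^8 m/s.
E = 2.996×10^-19 J  (the unit combination reduces to kg·m²/s² = J)
2.996×10^-19 J × (1 eV / 1.602×10^-19 J) = 1.870 eV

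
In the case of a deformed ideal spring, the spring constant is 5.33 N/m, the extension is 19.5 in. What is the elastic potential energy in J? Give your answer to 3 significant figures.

Directly: U = ½kx².
k = 5.33 N/m; x = 19.5 in = 0.4953 m.
U = 0.6538 J  (the unit combination reduces to kg·m²/s² = J)

0.654 J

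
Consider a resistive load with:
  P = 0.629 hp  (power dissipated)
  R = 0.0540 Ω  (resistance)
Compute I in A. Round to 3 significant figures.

Rearranging: I = √(P/R).
P = 0.629 hp = 469.0 W; R = 0.0540 Ω.
I = 93.20 A

93.2 A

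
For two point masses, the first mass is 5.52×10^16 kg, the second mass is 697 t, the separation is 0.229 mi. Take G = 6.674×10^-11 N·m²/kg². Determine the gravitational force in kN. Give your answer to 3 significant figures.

F is given directly by: F = Gm₁m₂/r².
m₁ = 5.52×10^16 kg; m₂ = 697 t = 6.970×10^5 kg; r = 0.229 mi = 368.5 m; G = 6.674×10^-11 N·m²/kg².
F = 1.891×10^7 N  (the unit combination reduces to kg·m/s² = N)
1.891×10^7 N × (1 kN / 1000 N) = 18906 kN

18900 kN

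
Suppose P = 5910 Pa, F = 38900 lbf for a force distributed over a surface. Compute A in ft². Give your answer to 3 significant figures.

315 ft²

Rearranging: A = F/P.
P = 5910 Pa; F = 38900 lbf = 1.730×10^5 N.
A = 29.28 m²
29.28 m² × (1 ft² / 0.09290 m²) = 315.2 ft²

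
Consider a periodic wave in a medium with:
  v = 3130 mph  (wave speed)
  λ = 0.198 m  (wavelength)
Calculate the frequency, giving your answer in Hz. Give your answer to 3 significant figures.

7070 Hz

Solving v = f·λ for f: f = v/λ.
v = 3130 mph = 1399 m/s; λ = 0.198 m.
f = 7067 Hz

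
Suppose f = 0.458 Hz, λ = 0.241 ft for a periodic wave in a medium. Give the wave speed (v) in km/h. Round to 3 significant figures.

0.121 km/h

Directly: v = fλ.
f = 0.458 Hz; λ = 0.241 ft = 0.07346 m.
v = 0.03364 m/s
0.03364 m/s × (1 km/h / 0.2778 m/s) = 0.1211 km/h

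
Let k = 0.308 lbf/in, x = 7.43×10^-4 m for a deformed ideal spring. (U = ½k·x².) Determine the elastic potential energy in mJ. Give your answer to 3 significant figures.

0.0149 mJ

U is given directly by: U = ½kx².
k = 0.308 lbf/in = 53.94 N/m; x = 7.43×10^-4 m.
U = 1.489×10^-5 J
1.489×10^-5 J × (1 mJ / 0.001000 J) = 0.01489 mJ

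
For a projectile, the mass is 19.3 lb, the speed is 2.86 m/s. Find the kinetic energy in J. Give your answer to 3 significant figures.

Directly: KE = ½mv².
m = 19.3 lb = 8.754 kg; v = 2.86 m/s.
KE = 35.80 J  (the unit combination reduces to kg·m²/s² = J)

35.8 J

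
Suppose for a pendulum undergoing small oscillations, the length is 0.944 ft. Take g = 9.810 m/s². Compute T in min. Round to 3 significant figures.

0.0179 min

Directly: T = 2π√(L/g).
L = 0.944 ft = 0.2877 m; g = 9.810 m/s².
T = 1.076 s
1.076 s × (1 min / 60.00 s) = 0.01793 min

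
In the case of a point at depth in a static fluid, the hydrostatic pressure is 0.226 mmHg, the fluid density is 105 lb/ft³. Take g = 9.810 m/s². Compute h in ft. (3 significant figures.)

Rearranging P = ρ·g·h for h: h = P/(ρ·g).
P = 0.226 mmHg = 30.13 Pa; ρ = 105 lb/ft³ = 1682 kg/m³; g = 9.810 m/s².
h = 0.001826 m
0.001826 m × (1 ft / 0.3048 m) = 0.005991 ft

0.00599 ft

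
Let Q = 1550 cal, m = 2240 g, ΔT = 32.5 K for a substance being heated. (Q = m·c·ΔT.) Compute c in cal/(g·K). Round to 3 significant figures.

Rearranging Q = m·c·ΔT for c: c = Q/(m·ΔT).
Q = 1550 cal = 6485 J; m = 2240 g = 2.240 kg; ΔT = 32.5 K.
c = 89.08 J/(kg·K)
89.08 J/(kg·K) × (1 cal/(g·K) / 4184 J/(kg·K)) = 0.02129 cal/(g·K)

0.0213 cal/(g·K)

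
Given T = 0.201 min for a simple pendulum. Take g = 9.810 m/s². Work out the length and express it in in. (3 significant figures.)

Rearranging: L = g·(T/2π)².
T = 0.201 min = 12.06 s; g = 9.810 m/s².
L = 36.14 m
36.14 m × (1 in / 0.02540 m) = 1423 in

1420 in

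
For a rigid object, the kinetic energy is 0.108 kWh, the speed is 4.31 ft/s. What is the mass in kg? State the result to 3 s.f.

Rearranging: m = 2·KE/v².
KE = 0.108 kWh = 3.888×10^5 J; v = 4.31 ft/s = 1.314 m/s.
m = 4.506×10^5 kg

4.51×10^5 kg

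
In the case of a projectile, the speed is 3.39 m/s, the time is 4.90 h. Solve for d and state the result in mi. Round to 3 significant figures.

37.2 mi

Rearranging: d = v·t.
v = 3.39 m/s; t = 4.90 h = 17640 s.
d = 59800 m
59800 m × (1 mi / 1609 m) = 37.16 mi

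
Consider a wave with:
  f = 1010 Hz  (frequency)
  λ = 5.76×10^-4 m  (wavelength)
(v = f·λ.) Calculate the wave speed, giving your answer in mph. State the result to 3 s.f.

Directly: v = fλ.
f = 1010 Hz; λ = 5.76×10^-4 m.
v = 0.5818 m/s
0.5818 m/s × (1 mph / 0.4470 m/s) = 1.301 mph

1.30 mph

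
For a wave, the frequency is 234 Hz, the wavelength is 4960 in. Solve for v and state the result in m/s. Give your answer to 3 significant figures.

29500 m/s

Directly: v = fλ.
f = 234 Hz; λ = 4960 in = 126.0 m.
v = 29480 m/s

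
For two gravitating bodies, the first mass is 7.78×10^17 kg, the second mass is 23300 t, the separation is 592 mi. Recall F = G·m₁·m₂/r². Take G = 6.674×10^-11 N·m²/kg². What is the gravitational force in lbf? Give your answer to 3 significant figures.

From Newton's law of gravitation: F = Gm₁m₂/r².
m₁ = 7.78×10^17 kg; m₂ = 23300 t = 2.330×10^7 kg; r = 592 mi = 9.527×10^5 m; G = 6.674×10^-11 N·m²/kg².
F = 1333 N
1333 N × (1 lbf / 4.448 N) = 299.6 lbf

300 lbf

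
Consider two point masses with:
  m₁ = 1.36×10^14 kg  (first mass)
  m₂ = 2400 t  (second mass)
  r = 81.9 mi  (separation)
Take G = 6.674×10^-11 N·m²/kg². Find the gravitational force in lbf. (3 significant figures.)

F is given directly by: F = Gm₁m₂/r².
m₁ = 1.36×10^14 kg; m₂ = 2400 t = 2.400×10^6 kg; r = 81.9 mi = 1.318×10^5 m; G = 6.674×10^-11 N·m²/kg².
F = 1.254 N  (the unit combination reduces to kg·m/s² = N)
1.254 N × (1 lbf / 4.448 N) = 0.2819 lbf

0.282 lbf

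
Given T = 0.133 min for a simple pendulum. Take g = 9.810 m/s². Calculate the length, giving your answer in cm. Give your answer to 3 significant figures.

Rearranging T = 2π√(L/g) for L: L = g·(T/2π)².
T = 0.133 min = 7.980 s; g = 9.810 m/s².
L = 15.82 m
15.82 m × (1 cm / 0.01000 m) = 1582 cm

1580 cm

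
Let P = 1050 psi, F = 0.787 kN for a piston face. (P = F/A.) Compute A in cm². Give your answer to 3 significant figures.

1.09 cm²

Rearranging P = F/A for A: A = F/P.
P = 1050 psi = 7.239×10^6 Pa; F = 0.787 kN = 787.0 N.
A = 1.087×10^-4 m²
1.087×10^-4 m² × (1 cm² / 1.000×10^-4 m²) = 1.087 cm²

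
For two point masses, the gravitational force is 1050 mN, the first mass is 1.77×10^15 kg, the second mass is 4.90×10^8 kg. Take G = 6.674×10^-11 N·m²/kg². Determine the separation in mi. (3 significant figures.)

From Newton's law of gravitation: r = √(G·m₁m₂/F).
F = 1050 mN = 1.050 N; m₁ = 1.77×10^15 kg; m₂ = 4.90×10^8 kg; G = 6.674×10^-11 N·m²/kg².
r = 7.425×10^6 m
7.425×10^6 m × (1 mi / 1609 m) = 4614 mi

4610 mi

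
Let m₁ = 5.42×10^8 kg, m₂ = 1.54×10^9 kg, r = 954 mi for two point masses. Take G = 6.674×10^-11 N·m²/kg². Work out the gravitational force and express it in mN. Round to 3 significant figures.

From Newton's law of gravitation: F = Gm₁m₂/r².
m₁ = 5.42×10^8 kg; m₂ = 1.54×10^9 kg; r = 954 mi = 1.535×10^6 m; G = 6.674×10^-11 N·m²/kg².
F = 2.363×10^-5 N  (the unit combination reduces to kg·m/s² = N)
2.363×10^-5 N × (1 mN / 0.001000 N) = 0.02363 mN

0.0236 mN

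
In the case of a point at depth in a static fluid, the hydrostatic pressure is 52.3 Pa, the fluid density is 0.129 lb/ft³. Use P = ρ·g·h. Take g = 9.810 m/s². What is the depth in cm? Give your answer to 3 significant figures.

258 cm

Rearranging: h = P/(ρ·g).
P = 52.3 Pa; ρ = 0.129 lb/ft³ = 2.066 kg/m³; g = 9.810 m/s².
h = 2.580 m
2.580 m × (1 cm / 0.01000 m) = 258.0 cm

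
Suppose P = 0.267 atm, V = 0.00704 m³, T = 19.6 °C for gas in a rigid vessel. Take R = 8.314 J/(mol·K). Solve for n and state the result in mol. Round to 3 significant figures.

0.0783 mol

From the ideal-gas law: n = PV/(RT).
P = 0.267 atm = 27054 Pa; V = 0.00704 m³; T = 19.6 °C = 292.8 K; R = 8.314 J/(mol·K).
n = 0.07825 mol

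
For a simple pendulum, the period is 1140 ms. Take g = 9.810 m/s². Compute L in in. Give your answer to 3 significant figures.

Solving T = 2π√(L/g) for L: L = g·(T/2π)².
T = 1140 ms = 1.140 s; g = 9.810 m/s².
L = 0.3229 m
0.3229 m × (1 in / 0.02540 m) = 12.71 in

12.7 in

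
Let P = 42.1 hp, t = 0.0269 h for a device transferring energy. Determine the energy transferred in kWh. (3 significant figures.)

Rearranging: W = P·t.
P = 42.1 hp = 31394 W; t = 0.0269 h = 96.84 s.
W = 3.040×10^6 J
3.040×10^6 J × (1 kWh / 3.600×10^6 J) = 0.8445 kWh

0.844 kWh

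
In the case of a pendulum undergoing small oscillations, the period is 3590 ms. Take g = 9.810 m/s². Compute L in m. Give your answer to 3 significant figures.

3.20 m

Rearranging T = 2π√(L/g) for L: L = g·(T/2π)².
T = 3590 ms = 3.590 s; g = 9.810 m/s².
L = 3.203 m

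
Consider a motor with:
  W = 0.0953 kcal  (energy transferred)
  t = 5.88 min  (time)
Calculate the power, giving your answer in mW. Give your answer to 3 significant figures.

P is given directly by: P = W/t.
W = 0.0953 kcal = 398.7 J; t = 5.88 min = 352.8 s.
P = 1.130 W  (the unit combination reduces to kg·m²/s³ = W)
1.130 W × (1 mW / 0.001000 W) = 1130 mW

1130 mW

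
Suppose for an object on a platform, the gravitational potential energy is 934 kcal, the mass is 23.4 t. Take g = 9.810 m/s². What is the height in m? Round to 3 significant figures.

Rearranging PE = m·g·h for h: h = PE/(m·g).
PE = 934 kcal = 3.908×10^6 J; m = 23.4 t = 23400 kg; g = 9.810 m/s².
h = 17.02 m

17.0 m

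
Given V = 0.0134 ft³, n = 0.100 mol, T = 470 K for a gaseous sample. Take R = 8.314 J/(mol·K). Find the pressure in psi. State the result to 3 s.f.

Directly: P = nRT/V.
V = 0.0134 ft³ = 3.794×10^-4 m³; n = 0.100 mol; T = 470 K; R = 8.314 J/(mol·K).
P = 1.030×10^6 Pa
1.030×10^6 Pa × (1 psi / 6895 Pa) = 149.4 psi

149 psi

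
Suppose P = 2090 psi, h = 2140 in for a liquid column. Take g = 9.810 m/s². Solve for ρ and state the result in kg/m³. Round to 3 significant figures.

Rearranging: ρ = P/(g·h).
P = 2090 psi = 1.441×10^7 Pa; h = 2140 in = 54.36 m; g = 9.810 m/s².
ρ = 27024 kg/m³

27000 kg/m³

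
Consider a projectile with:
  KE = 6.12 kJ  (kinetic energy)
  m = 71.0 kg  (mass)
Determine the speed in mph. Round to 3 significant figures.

29.4 mph

Rearranging KE = ½mv² for v: v = √(2·KE/m).
KE = 6.12 kJ = 6120 J; m = 71.0 kg.
v = 13.13 m/s
13.13 m/s × (1 mph / 0.4470 m/s) = 29.37 mph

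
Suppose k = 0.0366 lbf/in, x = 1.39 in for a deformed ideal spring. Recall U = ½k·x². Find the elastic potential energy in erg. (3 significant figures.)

39900 erg

U is given directly by: U = ½kx².
k = 0.0366 lbf/in = 6.410 N/m; x = 1.39 in = 0.03531 m.
U = 0.003995 J
0.003995 J × (1 erg / 1.000×10^-7 J) = 39949 erg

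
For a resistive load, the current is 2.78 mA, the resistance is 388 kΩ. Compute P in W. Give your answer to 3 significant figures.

3.00 W

Directly: P = I²R.
I = 2.78 mA = 0.002780 A; R = 388 kΩ = 3.880×10^5 Ω.
P = 2.999 W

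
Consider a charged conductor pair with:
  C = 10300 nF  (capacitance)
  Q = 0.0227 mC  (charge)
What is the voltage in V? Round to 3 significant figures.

2.20 V

Rearranging: V = Q/C.
C = 10300 nF = 1.030×10^-5 F; Q = 0.0227 mC = 2.270×10^-5 C.
V = 2.204 V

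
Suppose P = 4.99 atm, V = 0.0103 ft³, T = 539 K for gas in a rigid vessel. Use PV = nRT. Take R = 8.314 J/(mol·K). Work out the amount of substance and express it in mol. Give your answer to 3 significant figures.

Rearranging PV = nRT for n: n = PV/(RT).
P = 4.99 atm = 5.056×10^5 Pa; V = 0.0103 ft³ = 2.917×10^-4 m³; T = 539 K; R = 8.314 J/(mol·K).
n = 0.03291 mol

0.0329 mol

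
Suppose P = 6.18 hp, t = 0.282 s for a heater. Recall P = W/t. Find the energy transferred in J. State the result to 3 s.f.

Rearranging: W = P·t.
P = 6.18 hp = 4608 W; t = 0.282 s.
W = 1300 J

1300 J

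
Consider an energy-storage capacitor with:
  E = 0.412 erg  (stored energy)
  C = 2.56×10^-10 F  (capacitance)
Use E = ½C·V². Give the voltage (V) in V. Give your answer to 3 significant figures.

Solving E = ½C·V² for V: V = √(2E/C).
E = 0.412 erg = 4.120×10^-8 J; C = 2.56×10^-10 F.
V = 17.94 V

17.9 V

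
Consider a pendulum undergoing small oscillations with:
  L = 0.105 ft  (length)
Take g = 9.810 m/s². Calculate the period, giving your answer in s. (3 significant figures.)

T is given directly by: T = 2π√(L/g).
L = 0.105 ft = 0.03200 m; g = 9.810 m/s².
T = 0.3589 s

0.359 s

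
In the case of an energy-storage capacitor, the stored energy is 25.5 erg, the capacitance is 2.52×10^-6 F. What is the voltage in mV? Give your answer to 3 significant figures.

Rearranging E = ½C·V² for V: V = √(2E/C).
E = 25.5 erg = 2.550×10^-6 J; C = 2.52×10^-6 F.
V = 1.423 V
1.423 V × (1 mV / 0.001000 V) = 1423 mV

1420 mV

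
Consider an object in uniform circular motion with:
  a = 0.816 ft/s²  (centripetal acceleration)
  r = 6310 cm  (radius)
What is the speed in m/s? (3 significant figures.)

3.96 m/s

Rearranging: v = √(a·r).
a = 0.816 ft/s² = 0.2487 m/s²; r = 6310 cm = 63.10 m.
v = 3.962 m/s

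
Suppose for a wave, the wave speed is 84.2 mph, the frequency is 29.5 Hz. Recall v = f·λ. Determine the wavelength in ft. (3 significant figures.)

Rearranging: λ = v/f.
v = 84.2 mph = 37.64 m/s; f = 29.5 Hz.
λ = 1.276 m
1.276 m × (1 ft / 0.3048 m) = 4.186 ft

4.19 ft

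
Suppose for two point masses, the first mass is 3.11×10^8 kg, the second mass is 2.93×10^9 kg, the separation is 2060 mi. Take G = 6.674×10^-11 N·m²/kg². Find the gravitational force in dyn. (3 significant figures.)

0.553 dyn

Directly: F = Gm₁m₂/r².
m₁ = 3.11×10^8 kg; m₂ = 2.93×10^9 kg; r = 2060 mi = 3.315×10^6 m; G = 6.674×10^-11 N·m²/kg².
F = 5.533×10^-6 N
5.533×10^-6 N × (1 dyn / 1.000×10^-5 N) = 0.5533 dyn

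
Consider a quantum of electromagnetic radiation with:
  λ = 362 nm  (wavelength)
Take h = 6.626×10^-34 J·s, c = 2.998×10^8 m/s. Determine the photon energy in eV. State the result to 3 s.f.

Directly: E = hc/λ.
λ = 362 nm = 3.620×10^-7 m; h = 6.626×10^-34 J·s; c = 2.998×10^8 m/s.
E = 5.487×10^-19 J  (the unit combination reduces to kg·m²/s² = J)
5.487×10^-19 J × (1 eV / 1.602×10^-19 J) = 3.425 eV

3.43 eV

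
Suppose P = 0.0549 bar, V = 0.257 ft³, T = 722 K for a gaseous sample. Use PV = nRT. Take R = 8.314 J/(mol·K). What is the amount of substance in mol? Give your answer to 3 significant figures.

From the ideal-gas law: n = PV/(RT).
P = 0.0549 bar = 5490 Pa; V = 0.257 ft³ = 0.007277 m³; T = 722 K; R = 8.314 J/(mol·K).
n = 0.006656 mol

0.00666 mol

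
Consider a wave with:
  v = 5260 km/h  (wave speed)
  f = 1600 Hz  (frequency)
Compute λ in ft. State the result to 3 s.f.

3.00 ft

Rearranging: λ = v/f.
v = 5260 km/h = 1461 m/s; f = 1600 Hz.
λ = 0.9132 m
0.9132 m × (1 ft / 0.3048 m) = 2.996 ft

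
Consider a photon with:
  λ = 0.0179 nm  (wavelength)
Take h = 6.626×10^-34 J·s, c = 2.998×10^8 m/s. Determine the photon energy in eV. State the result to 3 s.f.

Directly: E = hc/λ.
λ = 0.0179 nm = 1.790×10^-11 m; h = 6.626×10^-34 J·s; c = 2.998×10^8 m/s.
E = 1.110×10^-14 J
1.110×10^-14 J × (1 eV / 1.602×10^-19 J) = 69266 eV

69300 eV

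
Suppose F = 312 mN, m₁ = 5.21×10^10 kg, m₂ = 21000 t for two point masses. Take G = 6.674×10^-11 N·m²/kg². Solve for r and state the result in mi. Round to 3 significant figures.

Solving F = G·m₁·m₂/r² for r: r = √(G·m₁m₂/F).
F = 312 mN = 0.3120 N; m₁ = 5.21×10^10 kg; m₂ = 21000 t = 2.100×10^7 kg; G = 6.674×10^-11 N·m²/kg².
r = 15298 m
15298 m × (1 mi / 1609 m) = 9.506 mi

9.51 mi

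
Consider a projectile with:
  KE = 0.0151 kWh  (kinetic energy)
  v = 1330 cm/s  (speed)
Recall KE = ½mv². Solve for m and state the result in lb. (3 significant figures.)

Rearranging: m = 2·KE/v².
KE = 0.0151 kWh = 54360 J; v = 1330 cm/s = 13.30 m/s.
m = 614.6 kg
614.6 kg × (1 lb / 0.4536 kg) = 1355 lb

1360 lb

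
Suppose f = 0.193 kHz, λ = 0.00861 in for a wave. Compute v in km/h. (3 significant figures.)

v is given directly by: v = fλ.
f = 0.193 kHz = 193.0 Hz; λ = 0.00861 in = 2.187×10^-4 m.
v = 0.04221 m/s
0.04221 m/s × (1 km/h / 0.2778 m/s) = 0.1519 km/h

0.152 km/h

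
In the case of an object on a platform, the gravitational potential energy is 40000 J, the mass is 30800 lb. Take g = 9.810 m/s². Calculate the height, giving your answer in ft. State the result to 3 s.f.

Solving PE = m·g·h for h: h = PE/(m·g).
PE = 40000 J; m = 30800 lb = 13971 kg; g = 9.810 m/s².
h = 0.2919 m
0.2919 m × (1 ft / 0.3048 m) = 0.9575 ft

0.958 ft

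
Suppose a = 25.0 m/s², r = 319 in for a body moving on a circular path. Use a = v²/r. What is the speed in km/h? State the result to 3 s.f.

Solving a = v²/r for v: v = √(a·r).
a = 25.0 m/s²; r = 319 in = 8.103 m.
v = 14.23 m/s
14.23 m/s × (1 km/h / 0.2778 m/s) = 51.24 km/h

51.2 km/h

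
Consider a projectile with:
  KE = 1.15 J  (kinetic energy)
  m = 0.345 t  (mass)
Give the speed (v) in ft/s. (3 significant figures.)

Rearranging: v = √(2·KE/m).
KE = 1.15 J; m = 0.345 t = 345.0 kg.
v = 0.08165 m/s
0.08165 m/s × (1 ft/s / 0.3048 m/s) = 0.2679 ft/s

0.268 ft/s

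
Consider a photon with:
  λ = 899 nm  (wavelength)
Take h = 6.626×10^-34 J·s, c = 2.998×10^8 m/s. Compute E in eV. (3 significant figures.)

1.38 eV

E is given directly by: E = hc/λ.
λ = 899 nm = 8.990×10^-7 m; h = 6.626×10^-34 J·s; c = 2.998×10^8 m/s.
E = 2.210×10^-19 J  (the unit combination reduces to kg·m²/s² = J)
2.210×10^-19 J × (1 eV / 1.602×10^-19 J) = 1.379 eV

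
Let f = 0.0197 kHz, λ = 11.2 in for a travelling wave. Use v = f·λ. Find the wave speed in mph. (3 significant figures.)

v is given directly by: v = fλ.
f = 0.0197 kHz = 19.70 Hz; λ = 11.2 in = 0.2845 m.
v = 5.604 m/s
5.604 m/s × (1 mph / 0.4470 m/s) = 12.54 mph

12.5 mph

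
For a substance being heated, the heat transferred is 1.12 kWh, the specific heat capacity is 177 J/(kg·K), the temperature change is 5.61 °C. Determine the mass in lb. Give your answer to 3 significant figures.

Rearranging Q = m·c·ΔT for m: m = Q/(c·ΔT).
Q = 1.12 kWh = 4.032×10^6 J; c = 177 J/(kg·K); ΔT = 5.61 °C = 5.610 K.
m = 4061 kg
4061 kg × (1 lb / 0.4536 kg) = 8952 lb

8950 lb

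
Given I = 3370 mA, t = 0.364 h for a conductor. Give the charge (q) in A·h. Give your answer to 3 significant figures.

1.23 A·h

q is given directly by: q = It.
I = 3370 mA = 3.370 A; t = 0.364 h = 1310 s.
q = 4416 C  (the unit combination reduces to A·s = C)
4416 C × (1 A·h / 3600 C) = 1.227 A·h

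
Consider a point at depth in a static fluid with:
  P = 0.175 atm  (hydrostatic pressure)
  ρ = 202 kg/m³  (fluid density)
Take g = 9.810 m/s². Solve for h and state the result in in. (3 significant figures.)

352 in

Solving P = ρ·g·h for h: h = P/(ρ·g).
P = 0.175 atm = 17732 Pa; ρ = 202 kg/m³; g = 9.810 m/s².
h = 8.948 m
8.948 m × (1 in / 0.02540 m) = 352.3 in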